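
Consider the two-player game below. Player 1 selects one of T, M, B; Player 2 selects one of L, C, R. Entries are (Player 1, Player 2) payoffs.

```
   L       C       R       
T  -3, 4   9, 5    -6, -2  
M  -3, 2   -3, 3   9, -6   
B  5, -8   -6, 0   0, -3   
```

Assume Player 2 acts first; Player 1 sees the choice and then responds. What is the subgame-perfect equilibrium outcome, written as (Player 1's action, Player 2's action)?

Backward induction with Player 2 moving first.
- L: Player 1 compares -3, -3, 5 and picks B; Player 2 would get -8.
- C: Player 1 compares 9, -3, -6 and picks T; Player 2 would get 5.
- R: Player 1 compares -6, 9, 0 and picks M; Player 2 would get -6.
Among -8, 5, -6, the best is 5 at C. Subgame-perfect outcome: (T, C) with payoffs (9, 5).

(T, C)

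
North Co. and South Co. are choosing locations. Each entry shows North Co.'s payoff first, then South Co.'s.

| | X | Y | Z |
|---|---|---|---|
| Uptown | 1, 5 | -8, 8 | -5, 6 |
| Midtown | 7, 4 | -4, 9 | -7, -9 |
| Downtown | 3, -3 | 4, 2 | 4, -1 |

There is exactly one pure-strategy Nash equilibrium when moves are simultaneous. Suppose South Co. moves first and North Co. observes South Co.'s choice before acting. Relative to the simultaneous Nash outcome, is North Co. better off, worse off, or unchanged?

Backward induction with South Co. moving first.
- X: North Co. compares 1, 7, 3 and picks Midtown; South Co. would get 4.
- Y: North Co. compares -8, -4, 4 and picks Downtown; South Co. would get 2.
- Z: North Co. compares -5, -7, 4 and picks Downtown; South Co. would get -1.
Maximizing over 4, 2, -1, South Co. chooses X. Subgame-perfect outcome: (Midtown, X) with payoffs (7, 4).
Now find the simultaneous Nash equilibrium.
North Co.'s best replies: X→Midtown; Y→Downtown; Z→Downtown.
South Co.'s best replies: Uptown→Y; Midtown→Y; Downtown→Y.
Only (Downtown, Y) has each player best-responding; Nash payoffs (4, 2).
North Co. earns 7 sequentially versus 4 at the Nash outcome: better off.

better off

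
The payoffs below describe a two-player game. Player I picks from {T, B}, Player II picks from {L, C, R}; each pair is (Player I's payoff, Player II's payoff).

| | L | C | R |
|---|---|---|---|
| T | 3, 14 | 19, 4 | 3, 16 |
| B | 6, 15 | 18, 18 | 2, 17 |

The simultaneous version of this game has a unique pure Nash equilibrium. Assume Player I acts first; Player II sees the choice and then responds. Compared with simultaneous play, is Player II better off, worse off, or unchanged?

Backward induction with Player I moving first.
- T: BR = R, leader payoff 3.
- B: BR = C, leader payoff 18.
Maximizing over 3, 18, Player I chooses B. Subgame-perfect outcome: (B, C) with payoffs (18, 18).
Now find the simultaneous Nash equilibrium.
Player I's best replies: L→B; C→T; R→T.
Player II's best replies: T→R; B→C.
Only (T, R) has each player best-responding; Nash payoffs (3, 16).
Player II earns 18 sequentially versus 16 at the Nash outcome: better off.

better off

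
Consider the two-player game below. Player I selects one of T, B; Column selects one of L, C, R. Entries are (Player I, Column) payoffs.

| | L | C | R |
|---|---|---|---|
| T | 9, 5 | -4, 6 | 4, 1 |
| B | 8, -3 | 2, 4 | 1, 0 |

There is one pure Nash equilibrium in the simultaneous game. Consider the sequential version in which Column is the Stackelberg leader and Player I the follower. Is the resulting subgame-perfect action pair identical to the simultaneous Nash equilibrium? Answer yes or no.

Work backward from Player I's decision.
- L → Player I plays T (best of 9, 8); Column gets 5.
- C → Player I plays B (best of -4, 2); Column gets 4.
- R → Player I plays T (best of 4, 1); Column gets 1.
Maximizing over 5, 4, 1, Column chooses L. Subgame-perfect outcome: (T, L) with payoffs (9, 5).
Now find the simultaneous Nash equilibrium.
Player I's best replies: L→T; C→B; R→T.
Column's best replies: T→C; B→C.
The unique mutual best reply is (B, C), giving (2, 4).
Sequential outcome (T, L) differs from the Nash profile (B, C).

no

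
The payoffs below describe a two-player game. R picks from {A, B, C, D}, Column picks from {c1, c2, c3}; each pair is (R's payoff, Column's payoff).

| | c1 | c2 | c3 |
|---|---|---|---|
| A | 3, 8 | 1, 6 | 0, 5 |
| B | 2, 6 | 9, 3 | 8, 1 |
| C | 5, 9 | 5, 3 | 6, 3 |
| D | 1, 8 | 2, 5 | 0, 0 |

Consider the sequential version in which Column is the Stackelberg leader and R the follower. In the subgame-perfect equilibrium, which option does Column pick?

c1

Backward induction with Column moving first.
- c1: R compares 3, 2, 5, 1 and picks C; Column would get 9.
- c2: R compares 1, 9, 5, 2 and picks B; Column would get 3.
- c3: R compares 0, 8, 6, 0 and picks B; Column would get 1.
Column's induced payoffs are 9, 3, 1, so Column commits to c1. Subgame-perfect outcome: (C, c1) with payoffs (5, 9).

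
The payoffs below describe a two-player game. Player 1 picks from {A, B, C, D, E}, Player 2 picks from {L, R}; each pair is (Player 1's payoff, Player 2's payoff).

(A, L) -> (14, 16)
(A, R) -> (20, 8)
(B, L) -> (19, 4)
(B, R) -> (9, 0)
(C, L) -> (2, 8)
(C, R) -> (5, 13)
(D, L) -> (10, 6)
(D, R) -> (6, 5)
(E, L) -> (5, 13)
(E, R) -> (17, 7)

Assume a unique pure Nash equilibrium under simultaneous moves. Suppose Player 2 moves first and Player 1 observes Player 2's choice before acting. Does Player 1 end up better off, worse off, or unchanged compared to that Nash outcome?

better off

Backward induction with Player 2 moving first.
- L: BR = B, leader payoff 4.
- R: BR = A, leader payoff 8.
Among 4, 8, the best is 8 at R. Subgame-perfect outcome: (A, R) with payoffs (20, 8).
For the simultaneous game, intersect best replies.
Player 1's best replies: L→B; R→A.
Player 2's best replies: A→L; B→L; C→R; D→L; E→L.
The unique mutual best reply is (B, L), giving (19, 4).
Player 1 earns 20 sequentially versus 19 at the Nash outcome: better off.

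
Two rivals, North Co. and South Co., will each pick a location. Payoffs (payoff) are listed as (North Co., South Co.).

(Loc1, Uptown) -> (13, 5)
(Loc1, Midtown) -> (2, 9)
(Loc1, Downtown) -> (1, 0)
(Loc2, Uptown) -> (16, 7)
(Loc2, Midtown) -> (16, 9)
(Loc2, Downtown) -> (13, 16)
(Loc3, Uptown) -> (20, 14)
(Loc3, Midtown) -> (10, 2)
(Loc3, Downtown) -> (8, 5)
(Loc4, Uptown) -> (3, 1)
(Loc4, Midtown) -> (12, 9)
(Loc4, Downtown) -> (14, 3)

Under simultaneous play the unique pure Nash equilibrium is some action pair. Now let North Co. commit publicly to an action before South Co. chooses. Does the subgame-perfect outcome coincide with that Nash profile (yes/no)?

Work backward from South Co.'s decision.
- Loc1: South Co. compares 5, 9, 0 and picks Midtown; North Co. would get 2.
- Loc2: South Co. compares 7, 9, 16 and picks Downtown; North Co. would get 13.
- Loc3: South Co. compares 14, 2, 5 and picks Uptown; North Co. would get 20.
- Loc4: South Co. compares 1, 9, 3 and picks Midtown; North Co. would get 12.
Maximizing over 2, 13, 20, 12, North Co. chooses Loc3. Subgame-perfect outcome: (Loc3, Uptown) with payoffs (20, 14).
For the simultaneous game, intersect best replies.
North Co.'s best replies: Uptown→Loc3; Midtown→Loc2; Downtown→Loc4.
South Co.'s best replies: Loc1→Midtown; Loc2→Downtown; Loc3→Uptown; Loc4→Midtown.
Only (Loc3, Uptown) has each player best-responding; Nash payoffs (20, 14).
Sequential outcome (Loc3, Uptown) coincides with the Nash profile (Loc3, Uptown).

yes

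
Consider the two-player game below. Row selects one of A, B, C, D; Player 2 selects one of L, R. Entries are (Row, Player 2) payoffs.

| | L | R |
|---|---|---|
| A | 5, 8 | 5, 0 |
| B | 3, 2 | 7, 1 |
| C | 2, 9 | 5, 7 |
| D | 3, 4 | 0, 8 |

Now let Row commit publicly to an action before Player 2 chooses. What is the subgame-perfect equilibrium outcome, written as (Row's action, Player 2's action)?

Player 2 best-responds to each possible Row move:
- A: Player 2 compares 8, 0 and picks L; Row would get 5.
- B: Player 2 compares 2, 1 and picks L; Row would get 3.
- C: Player 2 compares 9, 7 and picks L; Row would get 2.
- D: Player 2 compares 4, 8 and picks R; Row would get 0.
Row's induced payoffs are 5, 3, 2, 0, so Row commits to A. Subgame-perfect outcome: (A, L) with payoffs (5, 8).

(A, L)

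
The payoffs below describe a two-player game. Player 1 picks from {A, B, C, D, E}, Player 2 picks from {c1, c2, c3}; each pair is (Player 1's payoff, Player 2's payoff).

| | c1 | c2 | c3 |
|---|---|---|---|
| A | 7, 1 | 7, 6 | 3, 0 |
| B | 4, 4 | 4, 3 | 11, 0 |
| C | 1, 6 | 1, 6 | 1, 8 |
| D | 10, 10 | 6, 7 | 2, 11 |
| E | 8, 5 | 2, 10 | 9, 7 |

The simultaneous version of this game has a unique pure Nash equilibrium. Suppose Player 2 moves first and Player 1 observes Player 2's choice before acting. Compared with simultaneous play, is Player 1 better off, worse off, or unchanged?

Player 1 best-responds to each possible Player 2 move:
- c1: Player 1 compares 7, 4, 1, 10, 8 and picks D; Player 2 would get 10.
- c2: Player 1 compares 7, 4, 1, 6, 2 and picks A; Player 2 would get 6.
- c3: Player 1 compares 3, 11, 1, 2, 9 and picks B; Player 2 would get 0.
Maximizing over 10, 6, 0, Player 2 chooses c1. Subgame-perfect outcome: (D, c1) with payoffs (10, 10).
For the simultaneous game, intersect best replies.
Player 1's best replies: c1→D; c2→A; c3→B.
Player 2's best replies: A→c2; B→c1; C→c3; D→c3; E→c2.
The unique mutual best reply is (A, c2), giving (7, 6).
Player 1 earns 10 sequentially versus 7 at the Nash outcome: better off.

better off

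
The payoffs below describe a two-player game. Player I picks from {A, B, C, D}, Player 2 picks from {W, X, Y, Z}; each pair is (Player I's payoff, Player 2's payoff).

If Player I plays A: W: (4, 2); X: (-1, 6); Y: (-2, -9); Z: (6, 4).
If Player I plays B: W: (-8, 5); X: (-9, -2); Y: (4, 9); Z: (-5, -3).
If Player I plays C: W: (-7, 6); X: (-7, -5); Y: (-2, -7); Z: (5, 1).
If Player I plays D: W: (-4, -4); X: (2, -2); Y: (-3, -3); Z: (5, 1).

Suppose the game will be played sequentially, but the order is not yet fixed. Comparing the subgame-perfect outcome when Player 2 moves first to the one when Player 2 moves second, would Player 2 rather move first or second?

If Player I leads: Player 2's best replies are A→X, B→Y, C→W, D→Z; Player I's induced payoffs -1, 4, -7, 5; outcome (D, Z), payoffs (5, 1).
If Player 2 leads: Player I's best replies are W→A, X→D, Y→B, Z→A; Player 2's induced payoffs 2, -2, 9, 4; outcome (B, Y), payoffs (4, 9).
Player 2 gets 9 moving first and 1 moving second, so Player 2 prefers to move first.

first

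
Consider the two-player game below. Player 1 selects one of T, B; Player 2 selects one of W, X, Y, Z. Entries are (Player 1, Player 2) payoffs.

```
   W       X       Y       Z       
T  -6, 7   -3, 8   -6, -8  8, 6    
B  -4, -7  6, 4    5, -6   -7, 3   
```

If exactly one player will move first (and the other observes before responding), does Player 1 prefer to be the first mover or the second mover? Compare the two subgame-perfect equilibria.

second

If Player 1 leads: Player 2's best replies are T→X, B→X; Player 1's induced payoffs -3, 6; outcome (B, X), payoffs (6, 4).
If Player 2 leads: Player 1's best replies are W→B, X→B, Y→B, Z→T; Player 2's induced payoffs -7, 4, -6, 6; outcome (T, Z), payoffs (8, 6).
Player 1 gets 6 moving first and 8 moving second, so Player 1 prefers to move second.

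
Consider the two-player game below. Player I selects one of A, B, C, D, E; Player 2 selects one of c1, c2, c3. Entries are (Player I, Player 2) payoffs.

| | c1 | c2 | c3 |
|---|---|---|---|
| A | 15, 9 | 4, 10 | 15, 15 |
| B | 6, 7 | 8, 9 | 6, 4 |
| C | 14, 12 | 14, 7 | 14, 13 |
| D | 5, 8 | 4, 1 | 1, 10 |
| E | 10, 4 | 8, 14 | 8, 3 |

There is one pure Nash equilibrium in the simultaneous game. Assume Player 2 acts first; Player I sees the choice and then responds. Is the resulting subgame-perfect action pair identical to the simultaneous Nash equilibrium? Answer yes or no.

Work backward from Player I's decision.
- c1: BR = A, leader payoff 9.
- c2: BR = C, leader payoff 7.
- c3: BR = A, leader payoff 15.
Maximizing over 9, 7, 15, Player 2 chooses c3. Subgame-perfect outcome: (A, c3) with payoffs (15, 15).
For the simultaneous game, intersect best replies.
Player I's best replies: c1→A; c2→C; c3→A.
Player 2's best replies: A→c3; B→c2; C→c3; D→c3; E→c2.
The unique mutual best reply is (A, c3), giving (15, 15).
Sequential outcome (A, c3) coincides with the Nash profile (A, c3).

yes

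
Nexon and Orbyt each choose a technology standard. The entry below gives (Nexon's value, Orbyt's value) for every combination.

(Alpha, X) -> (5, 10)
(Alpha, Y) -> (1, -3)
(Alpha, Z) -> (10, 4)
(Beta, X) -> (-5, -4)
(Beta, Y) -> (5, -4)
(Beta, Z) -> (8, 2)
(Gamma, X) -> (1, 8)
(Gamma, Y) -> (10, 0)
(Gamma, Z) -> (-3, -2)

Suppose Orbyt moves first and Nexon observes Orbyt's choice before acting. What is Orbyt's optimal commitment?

Work backward from Nexon's decision.
- X: BR = Alpha, leader payoff 10.
- Y: BR = Gamma, leader payoff 0.
- Z: BR = Alpha, leader payoff 4.
Maximizing over 10, 0, 4, Orbyt chooses X. Subgame-perfect outcome: (Alpha, X) with payoffs (5, 10).

X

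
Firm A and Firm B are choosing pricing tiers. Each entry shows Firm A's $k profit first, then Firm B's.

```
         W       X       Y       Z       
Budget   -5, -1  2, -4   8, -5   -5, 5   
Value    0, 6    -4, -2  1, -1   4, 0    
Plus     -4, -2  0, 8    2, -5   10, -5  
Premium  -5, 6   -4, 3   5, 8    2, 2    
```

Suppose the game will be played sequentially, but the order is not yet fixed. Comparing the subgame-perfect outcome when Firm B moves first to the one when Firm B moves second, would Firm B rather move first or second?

If Firm A leads: Firm B's best replies are Budget→Z, Value→W, Plus→X, Premium→Y; Firm A's induced payoffs -5, 0, 0, 5; outcome (Premium, Y), payoffs (5, 8).
If Firm B leads: Firm A's best replies are W→Value, X→Budget, Y→Budget, Z→Plus; Firm B's induced payoffs 6, -4, -5, -5; outcome (Value, W), payoffs (0, 6).
Firm B gets 6 moving first and 8 moving second, so Firm B prefers to move second.

second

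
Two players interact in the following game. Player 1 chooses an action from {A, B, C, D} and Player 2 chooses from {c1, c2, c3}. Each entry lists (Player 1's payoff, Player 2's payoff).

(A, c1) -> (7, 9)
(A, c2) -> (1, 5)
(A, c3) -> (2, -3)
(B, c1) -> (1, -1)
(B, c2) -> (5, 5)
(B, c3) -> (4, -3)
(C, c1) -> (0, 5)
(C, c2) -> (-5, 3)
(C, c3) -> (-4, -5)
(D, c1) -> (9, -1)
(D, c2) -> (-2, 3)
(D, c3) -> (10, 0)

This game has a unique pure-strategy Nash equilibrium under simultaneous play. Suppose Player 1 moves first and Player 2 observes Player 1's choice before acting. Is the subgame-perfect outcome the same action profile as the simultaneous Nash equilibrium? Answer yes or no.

no

Solve by backward induction (Player 1 leads).
- A: Player 2 compares 9, 5, -3 and picks c1; Player 1 would get 7.
- B: Player 2 compares -1, 5, -3 and picks c2; Player 1 would get 5.
- C: Player 2 compares 5, 3, -5 and picks c1; Player 1 would get 0.
- D: Player 2 compares -1, 3, 0 and picks c2; Player 1 would get -2.
Among 7, 5, 0, -2, the best is 7 at A. Subgame-perfect outcome: (A, c1) with payoffs (7, 9).
For the simultaneous game, intersect best replies.
Player 1's best replies: c1→D; c2→B; c3→D.
Player 2's best replies: A→c1; B→c2; C→c1; D→c2.
Only (B, c2) has each player best-responding; Nash payoffs (5, 5).
Sequential outcome (A, c1) differs from the Nash profile (B, c2).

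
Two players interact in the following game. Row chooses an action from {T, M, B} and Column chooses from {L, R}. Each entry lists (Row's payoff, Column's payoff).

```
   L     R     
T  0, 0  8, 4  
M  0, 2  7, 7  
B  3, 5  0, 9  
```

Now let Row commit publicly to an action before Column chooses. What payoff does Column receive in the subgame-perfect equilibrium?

4

Solve by backward induction (Row leads).
- T: BR = R, leader payoff 8.
- M: BR = R, leader payoff 7.
- B: BR = R, leader payoff 0.
Among 8, 7, 0, the best is 8 at T. Subgame-perfect outcome: (T, R) with payoffs (8, 4).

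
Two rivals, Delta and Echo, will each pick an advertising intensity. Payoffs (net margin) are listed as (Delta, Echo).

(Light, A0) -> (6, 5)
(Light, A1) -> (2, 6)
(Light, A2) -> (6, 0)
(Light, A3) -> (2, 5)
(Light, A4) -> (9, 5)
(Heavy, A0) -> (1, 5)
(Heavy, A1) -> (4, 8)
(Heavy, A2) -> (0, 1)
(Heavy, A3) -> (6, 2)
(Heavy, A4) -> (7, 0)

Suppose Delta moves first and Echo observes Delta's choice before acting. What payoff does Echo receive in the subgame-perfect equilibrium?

Solve by backward induction (Delta leads).
- Light → Echo plays A1 (best of 5, 6, 0, 5, 5); Delta gets 2.
- Heavy → Echo plays A1 (best of 5, 8, 1, 2, 0); Delta gets 4.
Among 2, 4, the best is 4 at Heavy. Subgame-perfect outcome: (Heavy, A1) with payoffs (4, 8).

8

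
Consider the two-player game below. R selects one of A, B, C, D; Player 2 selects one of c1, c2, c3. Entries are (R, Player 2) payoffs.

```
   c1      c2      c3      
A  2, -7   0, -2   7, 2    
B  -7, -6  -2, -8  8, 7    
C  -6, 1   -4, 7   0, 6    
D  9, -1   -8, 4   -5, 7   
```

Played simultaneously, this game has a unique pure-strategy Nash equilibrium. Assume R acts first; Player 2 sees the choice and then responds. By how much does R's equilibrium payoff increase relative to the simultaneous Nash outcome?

Work backward from Player 2's decision.
- A: BR = c3, leader payoff 7.
- B: BR = c3, leader payoff 8.
- C: BR = c2, leader payoff -4.
- D: BR = c3, leader payoff -5.
Among 7, 8, -4, -5, the best is 8 at B. Subgame-perfect outcome: (B, c3) with payoffs (8, 7).
For the simultaneous game, intersect best replies.
R's best replies: c1→D; c2→A; c3→B.
Player 2's best replies: A→c3; B→c3; C→c2; D→c3.
Only (B, c3) has each player best-responding; Nash payoffs (8, 7).
R's commitment gain: 8 − 8 = 0.

0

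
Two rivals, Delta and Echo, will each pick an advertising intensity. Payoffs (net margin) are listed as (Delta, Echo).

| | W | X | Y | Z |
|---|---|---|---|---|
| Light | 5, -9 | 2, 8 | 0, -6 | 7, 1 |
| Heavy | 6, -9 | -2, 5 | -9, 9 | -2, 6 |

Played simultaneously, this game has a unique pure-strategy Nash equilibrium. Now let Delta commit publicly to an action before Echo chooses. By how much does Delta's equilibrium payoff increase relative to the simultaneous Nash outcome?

0

Solve by backward induction (Delta leads).
- Light → Echo plays X (best of -9, 8, -6, 1); Delta gets 2.
- Heavy → Echo plays Y (best of -9, 5, 9, 6); Delta gets -9.
Maximizing over 2, -9, Delta chooses Light. Subgame-perfect outcome: (Light, X) with payoffs (2, 8).
Under simultaneous play:
Delta's best replies: W→Heavy; X→Light; Y→Light; Z→Light.
Echo's best replies: Light→X; Heavy→Y.
Only (Light, X) has each player best-responding; Nash payoffs (2, 8).
Delta's commitment gain: 2 − 2 = 0.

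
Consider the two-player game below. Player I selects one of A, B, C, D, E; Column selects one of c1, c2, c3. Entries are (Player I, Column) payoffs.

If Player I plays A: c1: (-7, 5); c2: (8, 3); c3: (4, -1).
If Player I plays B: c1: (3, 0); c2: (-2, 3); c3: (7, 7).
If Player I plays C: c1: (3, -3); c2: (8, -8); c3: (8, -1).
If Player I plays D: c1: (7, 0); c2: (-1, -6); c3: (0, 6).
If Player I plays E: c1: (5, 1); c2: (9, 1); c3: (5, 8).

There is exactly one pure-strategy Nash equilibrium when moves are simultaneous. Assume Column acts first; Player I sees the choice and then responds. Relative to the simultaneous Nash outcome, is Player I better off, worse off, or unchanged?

Backward induction with Column moving first.
- c1: BR = D, leader payoff 0.
- c2: BR = E, leader payoff 1.
- c3: BR = C, leader payoff -1.
Among 0, 1, -1, the best is 1 at c2. Subgame-perfect outcome: (E, c2) with payoffs (9, 1).
Under simultaneous play:
Player I's best replies: c1→D; c2→E; c3→C.
Column's best replies: A→c1; B→c3; C→c3; D→c3; E→c3.
Only (C, c3) has each player best-responding; Nash payoffs (8, -1).
Player I earns 9 sequentially versus 8 at the Nash outcome: better off.

better off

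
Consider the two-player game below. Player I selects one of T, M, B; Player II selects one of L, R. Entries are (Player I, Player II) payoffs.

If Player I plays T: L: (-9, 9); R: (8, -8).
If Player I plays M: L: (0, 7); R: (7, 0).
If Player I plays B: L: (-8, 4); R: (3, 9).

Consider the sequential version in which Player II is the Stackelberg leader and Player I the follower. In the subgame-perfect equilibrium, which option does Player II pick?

Backward induction with Player II moving first.
- L: BR = M, leader payoff 7.
- R: BR = T, leader payoff -8.
Maximizing over 7, -8, Player II chooses L. Subgame-perfect outcome: (M, L) with payoffs (0, 7).

L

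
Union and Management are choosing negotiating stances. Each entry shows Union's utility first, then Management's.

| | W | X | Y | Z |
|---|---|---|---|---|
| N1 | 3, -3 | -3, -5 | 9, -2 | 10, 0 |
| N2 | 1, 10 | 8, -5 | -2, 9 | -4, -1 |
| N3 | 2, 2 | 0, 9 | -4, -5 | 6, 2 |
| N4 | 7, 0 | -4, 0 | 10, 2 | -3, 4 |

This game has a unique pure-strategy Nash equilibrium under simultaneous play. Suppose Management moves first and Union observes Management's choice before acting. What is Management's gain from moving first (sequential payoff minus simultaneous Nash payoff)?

Union best-responds to each possible Management move:
- W: BR = N4, leader payoff 0.
- X: BR = N2, leader payoff -5.
- Y: BR = N4, leader payoff 2.
- Z: BR = N1, leader payoff 0.
Management's induced payoffs are 0, -5, 2, 0, so Management commits to Y. Subgame-perfect outcome: (N4, Y) with payoffs (10, 2).
Under simultaneous play:
Union's best replies: W→N4; X→N2; Y→N4; Z→N1.
Management's best replies: N1→Z; N2→W; N3→X; N4→Z.
Only (N1, Z) has each player best-responding; Nash payoffs (10, 0).
Management's commitment gain: 2 − 0 = 2.

2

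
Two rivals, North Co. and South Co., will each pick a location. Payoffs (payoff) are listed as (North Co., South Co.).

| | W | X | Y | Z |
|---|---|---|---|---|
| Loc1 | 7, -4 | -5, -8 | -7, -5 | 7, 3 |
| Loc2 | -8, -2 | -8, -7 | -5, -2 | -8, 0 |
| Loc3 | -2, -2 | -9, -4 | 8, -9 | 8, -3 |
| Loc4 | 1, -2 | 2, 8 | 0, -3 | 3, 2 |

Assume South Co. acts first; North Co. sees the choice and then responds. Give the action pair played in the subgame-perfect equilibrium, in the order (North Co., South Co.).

(Loc4, X)

Solve by backward induction (South Co. leads).
- W → North Co. plays Loc1 (best of 7, -8, -2, 1); South Co. gets -4.
- X → North Co. plays Loc4 (best of -5, -8, -9, 2); South Co. gets 8.
- Y → North Co. plays Loc3 (best of -7, -5, 8, 0); South Co. gets -9.
- Z → North Co. plays Loc3 (best of 7, -8, 8, 3); South Co. gets -3.
South Co.'s induced payoffs are -4, 8, -9, -3, so South Co. commits to X. Subgame-perfect outcome: (Loc4, X) with payoffs (2, 8).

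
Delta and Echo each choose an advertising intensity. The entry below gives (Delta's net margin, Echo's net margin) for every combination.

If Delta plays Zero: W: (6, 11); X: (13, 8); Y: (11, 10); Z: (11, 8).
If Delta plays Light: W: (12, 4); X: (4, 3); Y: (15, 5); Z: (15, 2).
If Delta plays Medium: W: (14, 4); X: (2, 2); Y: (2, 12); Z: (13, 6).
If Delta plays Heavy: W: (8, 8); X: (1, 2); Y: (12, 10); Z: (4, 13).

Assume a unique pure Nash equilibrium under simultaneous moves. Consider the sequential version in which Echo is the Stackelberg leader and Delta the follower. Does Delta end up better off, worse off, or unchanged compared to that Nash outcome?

worse off

Solve by backward induction (Echo leads).
- W: Delta compares 6, 12, 14, 8 and picks Medium; Echo would get 4.
- X: Delta compares 13, 4, 2, 1 and picks Zero; Echo would get 8.
- Y: Delta compares 11, 15, 2, 12 and picks Light; Echo would get 5.
- Z: Delta compares 11, 15, 13, 4 and picks Light; Echo would get 2.
Among 4, 8, 5, 2, the best is 8 at X. Subgame-perfect outcome: (Zero, X) with payoffs (13, 8).
Now find the simultaneous Nash equilibrium.
Delta's best replies: W→Medium; X→Zero; Y→Light; Z→Light.
Echo's best replies: Zero→W; Light→Y; Medium→Y; Heavy→Z.
Only (Light, Y) has each player best-responding; Nash payoffs (15, 5).
Delta earns 13 sequentially versus 15 at the Nash outcome: worse off.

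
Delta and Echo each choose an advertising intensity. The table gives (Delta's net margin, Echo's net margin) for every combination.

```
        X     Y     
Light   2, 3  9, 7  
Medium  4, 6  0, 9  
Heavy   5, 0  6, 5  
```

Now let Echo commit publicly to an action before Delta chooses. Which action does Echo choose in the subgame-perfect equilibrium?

Delta best-responds to each possible Echo move:
- X → Delta plays Heavy (best of 2, 4, 5); Echo gets 0.
- Y → Delta plays Light (best of 9, 0, 6); Echo gets 7.
Among 0, 7, the best is 7 at Y. Subgame-perfect outcome: (Light, Y) with payoffs (9, 7).

Y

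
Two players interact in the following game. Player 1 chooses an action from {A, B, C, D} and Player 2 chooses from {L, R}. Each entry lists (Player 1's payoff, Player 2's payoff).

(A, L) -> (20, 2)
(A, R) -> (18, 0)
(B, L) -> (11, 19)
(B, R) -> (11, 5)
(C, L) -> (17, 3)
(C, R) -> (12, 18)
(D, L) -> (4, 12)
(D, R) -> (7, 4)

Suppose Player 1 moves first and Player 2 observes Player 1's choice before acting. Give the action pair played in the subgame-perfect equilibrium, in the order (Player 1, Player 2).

(A, L)

Solve by backward induction (Player 1 leads).
- A → Player 2 plays L (best of 2, 0); Player 1 gets 20.
- B → Player 2 plays L (best of 19, 5); Player 1 gets 11.
- C → Player 2 plays R (best of 3, 18); Player 1 gets 12.
- D → Player 2 plays L (best of 12, 4); Player 1 gets 4.
Maximizing over 20, 11, 12, 4, Player 1 chooses A. Subgame-perfect outcome: (A, L) with payoffs (20, 2).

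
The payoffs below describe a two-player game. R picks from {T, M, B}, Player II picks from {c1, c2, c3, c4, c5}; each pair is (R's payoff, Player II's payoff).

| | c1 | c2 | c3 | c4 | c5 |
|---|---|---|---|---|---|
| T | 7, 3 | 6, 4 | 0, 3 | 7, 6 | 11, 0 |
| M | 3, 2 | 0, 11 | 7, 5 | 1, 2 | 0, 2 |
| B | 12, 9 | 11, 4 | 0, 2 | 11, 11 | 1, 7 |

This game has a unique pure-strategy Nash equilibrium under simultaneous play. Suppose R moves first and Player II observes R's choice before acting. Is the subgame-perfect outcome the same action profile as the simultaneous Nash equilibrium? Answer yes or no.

Player II best-responds to each possible R move:
- T → Player II plays c4 (best of 3, 4, 3, 6, 0); R gets 7.
- M → Player II plays c2 (best of 2, 11, 5, 2, 2); R gets 0.
- B → Player II plays c4 (best of 9, 4, 2, 11, 7); R gets 11.
Maximizing over 7, 0, 11, R chooses B. Subgame-perfect outcome: (B, c4) with payoffs (11, 11).
For the simultaneous game, intersect best replies.
R's best replies: c1→B; c2→B; c3→M; c4→B; c5→T.
Player II's best replies: T→c4; M→c2; B→c4.
Only (B, c4) has each player best-responding; Nash payoffs (11, 11).
Sequential outcome (B, c4) coincides with the Nash profile (B, c4).

yes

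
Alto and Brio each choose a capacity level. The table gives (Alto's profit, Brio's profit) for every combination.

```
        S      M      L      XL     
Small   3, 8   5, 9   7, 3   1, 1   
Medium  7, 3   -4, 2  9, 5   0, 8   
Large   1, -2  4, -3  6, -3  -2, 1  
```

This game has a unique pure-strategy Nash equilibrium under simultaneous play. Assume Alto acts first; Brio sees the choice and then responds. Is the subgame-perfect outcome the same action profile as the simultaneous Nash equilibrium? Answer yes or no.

Work backward from Brio's decision.
- Small: BR = M, leader payoff 5.
- Medium: BR = XL, leader payoff 0.
- Large: BR = XL, leader payoff -2.
Among 5, 0, -2, the best is 5 at Small. Subgame-perfect outcome: (Small, M) with payoffs (5, 9).
Now find the simultaneous Nash equilibrium.
Alto's best replies: S→Medium; M→Small; L→Medium; XL→Small.
Brio's best replies: Small→M; Medium→XL; Large→XL.
The unique mutual best reply is (Small, M), giving (5, 9).
Sequential outcome (Small, M) coincides with the Nash profile (Small, M).

yes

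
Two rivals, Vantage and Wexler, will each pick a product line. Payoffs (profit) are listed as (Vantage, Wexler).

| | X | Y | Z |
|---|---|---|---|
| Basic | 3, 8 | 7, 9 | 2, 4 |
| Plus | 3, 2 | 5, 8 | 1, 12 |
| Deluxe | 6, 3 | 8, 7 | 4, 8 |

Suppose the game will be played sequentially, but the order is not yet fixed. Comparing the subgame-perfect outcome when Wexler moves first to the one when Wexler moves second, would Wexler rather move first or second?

If Vantage leads: Wexler's best replies are Basic→Y, Plus→Z, Deluxe→Z; Vantage's induced payoffs 7, 1, 4; outcome (Basic, Y), payoffs (7, 9).
If Wexler leads: Vantage's best replies are X→Deluxe, Y→Deluxe, Z→Deluxe; Wexler's induced payoffs 3, 7, 8; outcome (Deluxe, Z), payoffs (4, 8).
Wexler gets 8 moving first and 9 moving second, so Wexler prefers to move second.

second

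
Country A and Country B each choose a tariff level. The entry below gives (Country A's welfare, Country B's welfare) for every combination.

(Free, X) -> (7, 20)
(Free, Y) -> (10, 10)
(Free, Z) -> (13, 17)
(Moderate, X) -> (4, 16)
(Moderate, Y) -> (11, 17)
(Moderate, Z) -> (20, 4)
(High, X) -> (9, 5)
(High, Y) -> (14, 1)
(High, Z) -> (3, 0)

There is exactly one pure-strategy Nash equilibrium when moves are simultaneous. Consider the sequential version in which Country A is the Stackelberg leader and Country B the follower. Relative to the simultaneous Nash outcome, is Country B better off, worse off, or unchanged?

Solve by backward induction (Country A leads).
- Free: BR = X, leader payoff 7.
- Moderate: BR = Y, leader payoff 11.
- High: BR = X, leader payoff 9.
Maximizing over 7, 11, 9, Country A chooses Moderate. Subgame-perfect outcome: (Moderate, Y) with payoffs (11, 17).
Now find the simultaneous Nash equilibrium.
Country A's best replies: X→High; Y→High; Z→Moderate.
Country B's best replies: Free→X; Moderate→Y; High→X.
Only (High, X) has each player best-responding; Nash payoffs (9, 5).
Country B earns 17 sequentially versus 5 at the Nash outcome: better off.

better off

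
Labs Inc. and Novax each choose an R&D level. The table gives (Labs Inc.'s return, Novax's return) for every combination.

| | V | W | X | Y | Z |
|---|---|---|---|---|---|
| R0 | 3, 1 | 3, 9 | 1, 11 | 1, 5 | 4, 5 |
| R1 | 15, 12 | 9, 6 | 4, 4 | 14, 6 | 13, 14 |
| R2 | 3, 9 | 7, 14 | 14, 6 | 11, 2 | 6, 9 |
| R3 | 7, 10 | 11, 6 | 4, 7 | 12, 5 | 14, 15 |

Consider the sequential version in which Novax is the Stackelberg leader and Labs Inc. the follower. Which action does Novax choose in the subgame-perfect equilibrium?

Z

Backward induction with Novax moving first.
- V: Labs Inc. compares 3, 15, 3, 7 and picks R1; Novax would get 12.
- W: Labs Inc. compares 3, 9, 7, 11 and picks R3; Novax would get 6.
- X: Labs Inc. compares 1, 4, 14, 4 and picks R2; Novax would get 6.
- Y: Labs Inc. compares 1, 14, 11, 12 and picks R1; Novax would get 6.
- Z: Labs Inc. compares 4, 13, 6, 14 and picks R3; Novax would get 15.
Maximizing over 12, 6, 6, 6, 15, Novax chooses Z. Subgame-perfect outcome: (R3, Z) with payoffs (14, 15).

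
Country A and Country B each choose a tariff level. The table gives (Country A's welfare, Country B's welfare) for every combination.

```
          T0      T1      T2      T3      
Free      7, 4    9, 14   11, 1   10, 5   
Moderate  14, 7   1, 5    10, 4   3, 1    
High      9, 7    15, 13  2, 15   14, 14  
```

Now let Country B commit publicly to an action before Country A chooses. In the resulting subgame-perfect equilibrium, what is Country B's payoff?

14

Backward induction with Country B moving first.
- T0: Country A compares 7, 14, 9 and picks Moderate; Country B would get 7.
- T1: Country A compares 9, 1, 15 and picks High; Country B would get 13.
- T2: Country A compares 11, 10, 2 and picks Free; Country B would get 1.
- T3: Country A compares 10, 3, 14 and picks High; Country B would get 14.
Country B's induced payoffs are 7, 13, 1, 14, so Country B commits to T3. Subgame-perfect outcome: (High, T3) with payoffs (14, 14).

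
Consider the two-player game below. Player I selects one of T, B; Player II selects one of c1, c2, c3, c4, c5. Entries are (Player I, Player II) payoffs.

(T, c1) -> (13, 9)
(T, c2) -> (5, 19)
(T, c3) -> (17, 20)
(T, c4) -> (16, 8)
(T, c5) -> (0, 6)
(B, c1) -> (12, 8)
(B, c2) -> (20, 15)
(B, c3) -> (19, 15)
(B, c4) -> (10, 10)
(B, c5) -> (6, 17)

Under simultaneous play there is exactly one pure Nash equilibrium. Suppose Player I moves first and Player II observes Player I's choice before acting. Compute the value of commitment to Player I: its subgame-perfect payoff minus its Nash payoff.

11

Solve by backward induction (Player I leads).
- T → Player II plays c3 (best of 9, 19, 20, 8, 6); Player I gets 17.
- B → Player II plays c5 (best of 8, 15, 15, 10, 17); Player I gets 6.
Player I's induced payoffs are 17, 6, so Player I commits to T. Subgame-perfect outcome: (T, c3) with payoffs (17, 20).
For the simultaneous game, intersect best replies.
Player I's best replies: c1→T; c2→B; c3→B; c4→T; c5→B.
Player II's best replies: T→c3; B→c5.
The unique mutual best reply is (B, c5), giving (6, 17).
Player I's commitment gain: 17 − 6 = 11.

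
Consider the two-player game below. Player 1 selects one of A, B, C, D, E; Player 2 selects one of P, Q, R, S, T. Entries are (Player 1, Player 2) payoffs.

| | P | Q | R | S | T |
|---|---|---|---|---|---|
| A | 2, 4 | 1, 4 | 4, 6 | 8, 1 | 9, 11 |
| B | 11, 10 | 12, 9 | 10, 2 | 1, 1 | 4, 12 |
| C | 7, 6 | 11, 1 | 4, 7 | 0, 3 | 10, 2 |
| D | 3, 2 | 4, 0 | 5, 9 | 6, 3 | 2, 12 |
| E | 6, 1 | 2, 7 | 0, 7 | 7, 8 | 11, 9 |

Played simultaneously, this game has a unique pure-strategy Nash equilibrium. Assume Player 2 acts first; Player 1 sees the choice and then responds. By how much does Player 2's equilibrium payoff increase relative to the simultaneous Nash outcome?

1

Backward induction with Player 2 moving first.
- P: BR = B, leader payoff 10.
- Q: BR = B, leader payoff 9.
- R: BR = B, leader payoff 2.
- S: BR = A, leader payoff 1.
- T: BR = E, leader payoff 9.
Among 10, 9, 2, 1, 9, the best is 10 at P. Subgame-perfect outcome: (B, P) with payoffs (11, 10).
Now find the simultaneous Nash equilibrium.
Player 1's best replies: P→B; Q→B; R→B; S→A; T→E.
Player 2's best replies: A→T; B→T; C→R; D→T; E→T.
The unique mutual best reply is (E, T), giving (11, 9).
Player 2's commitment gain: 10 − 9 = 1.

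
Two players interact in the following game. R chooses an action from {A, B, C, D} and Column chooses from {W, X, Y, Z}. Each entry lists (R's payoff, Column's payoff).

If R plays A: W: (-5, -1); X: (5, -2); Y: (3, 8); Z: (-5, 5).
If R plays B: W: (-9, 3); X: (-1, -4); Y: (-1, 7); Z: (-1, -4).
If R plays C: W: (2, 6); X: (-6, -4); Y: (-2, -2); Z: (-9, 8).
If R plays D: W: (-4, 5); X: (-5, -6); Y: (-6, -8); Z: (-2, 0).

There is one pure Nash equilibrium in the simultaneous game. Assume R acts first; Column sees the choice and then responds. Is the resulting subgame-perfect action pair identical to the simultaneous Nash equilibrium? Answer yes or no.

yes

Work backward from Column's decision.
- A: BR = Y, leader payoff 3.
- B: BR = Y, leader payoff -1.
- C: BR = Z, leader payoff -9.
- D: BR = W, leader payoff -4.
Among 3, -1, -9, -4, the best is 3 at A. Subgame-perfect outcome: (A, Y) with payoffs (3, 8).
Now find the simultaneous Nash equilibrium.
R's best replies: W→C; X→A; Y→A; Z→B.
Column's best replies: A→Y; B→Y; C→Z; D→W.
The unique mutual best reply is (A, Y), giving (3, 8).
Sequential outcome (A, Y) coincides with the Nash profile (A, Y).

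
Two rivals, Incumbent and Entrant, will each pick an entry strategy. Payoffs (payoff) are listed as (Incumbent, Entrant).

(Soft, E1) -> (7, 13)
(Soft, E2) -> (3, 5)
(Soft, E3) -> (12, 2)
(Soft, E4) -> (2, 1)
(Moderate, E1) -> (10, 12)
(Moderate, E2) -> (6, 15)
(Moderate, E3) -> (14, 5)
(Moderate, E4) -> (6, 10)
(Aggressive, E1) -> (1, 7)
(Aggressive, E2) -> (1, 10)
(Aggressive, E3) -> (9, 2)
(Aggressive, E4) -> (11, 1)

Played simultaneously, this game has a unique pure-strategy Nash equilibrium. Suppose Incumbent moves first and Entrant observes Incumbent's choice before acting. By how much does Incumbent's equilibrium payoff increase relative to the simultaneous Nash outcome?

1

Entrant best-responds to each possible Incumbent move:
- Soft: BR = E1, leader payoff 7.
- Moderate: BR = E2, leader payoff 6.
- Aggressive: BR = E2, leader payoff 1.
Maximizing over 7, 6, 1, Incumbent chooses Soft. Subgame-perfect outcome: (Soft, E1) with payoffs (7, 13).
For the simultaneous game, intersect best replies.
Incumbent's best replies: E1→Moderate; E2→Moderate; E3→Moderate; E4→Aggressive.
Entrant's best replies: Soft→E1; Moderate→E2; Aggressive→E2.
Only (Moderate, E2) has each player best-responding; Nash payoffs (6, 15).
Incumbent's commitment gain: 7 − 6 = 1.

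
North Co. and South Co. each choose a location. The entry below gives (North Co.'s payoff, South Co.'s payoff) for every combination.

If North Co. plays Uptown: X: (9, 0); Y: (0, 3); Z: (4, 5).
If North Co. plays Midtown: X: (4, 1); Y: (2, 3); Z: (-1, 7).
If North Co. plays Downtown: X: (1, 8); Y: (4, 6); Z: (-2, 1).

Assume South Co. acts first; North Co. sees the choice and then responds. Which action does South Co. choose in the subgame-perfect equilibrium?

Y

Solve by backward induction (South Co. leads).
- X → North Co. plays Uptown (best of 9, 4, 1); South Co. gets 0.
- Y → North Co. plays Downtown (best of 0, 2, 4); South Co. gets 6.
- Z → North Co. plays Uptown (best of 4, -1, -2); South Co. gets 5.
Among 0, 6, 5, the best is 6 at Y. Subgame-perfect outcome: (Downtown, Y) with payoffs (4, 6).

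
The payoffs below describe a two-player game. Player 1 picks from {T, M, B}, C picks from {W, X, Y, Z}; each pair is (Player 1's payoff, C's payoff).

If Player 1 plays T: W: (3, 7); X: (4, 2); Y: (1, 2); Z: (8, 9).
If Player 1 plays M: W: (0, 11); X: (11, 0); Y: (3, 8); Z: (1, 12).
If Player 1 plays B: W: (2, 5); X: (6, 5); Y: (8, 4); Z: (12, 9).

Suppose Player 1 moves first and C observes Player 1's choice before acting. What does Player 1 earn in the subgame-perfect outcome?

Work backward from C's decision.
- T → C plays Z (best of 7, 2, 2, 9); Player 1 gets 8.
- M → C plays Z (best of 11, 0, 8, 12); Player 1 gets 1.
- B → C plays Z (best of 5, 5, 4, 9); Player 1 gets 12.
Among 8, 1, 12, the best is 12 at B. Subgame-perfect outcome: (B, Z) with payoffs (12, 9).

12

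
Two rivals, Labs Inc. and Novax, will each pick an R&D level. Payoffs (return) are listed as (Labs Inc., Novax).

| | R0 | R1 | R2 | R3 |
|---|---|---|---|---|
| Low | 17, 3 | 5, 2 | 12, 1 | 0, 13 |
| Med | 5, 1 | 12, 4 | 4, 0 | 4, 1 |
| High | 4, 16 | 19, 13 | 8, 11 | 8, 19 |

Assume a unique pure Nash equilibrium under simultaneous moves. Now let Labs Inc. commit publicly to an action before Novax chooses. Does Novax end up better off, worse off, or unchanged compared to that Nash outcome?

Novax best-responds to each possible Labs Inc. move:
- Low: BR = R3, leader payoff 0.
- Med: BR = R1, leader payoff 12.
- High: BR = R3, leader payoff 8.
Labs Inc.'s induced payoffs are 0, 12, 8, so Labs Inc. commits to Med. Subgame-perfect outcome: (Med, R1) with payoffs (12, 4).
For the simultaneous game, intersect best replies.
Labs Inc.'s best replies: R0→Low; R1→High; R2→Low; R3→High.
Novax's best replies: Low→R3; Med→R1; High→R3.
Only (High, R3) has each player best-responding; Nash payoffs (8, 19).
Novax earns 4 sequentially versus 19 at the Nash outcome: worse off.

worse off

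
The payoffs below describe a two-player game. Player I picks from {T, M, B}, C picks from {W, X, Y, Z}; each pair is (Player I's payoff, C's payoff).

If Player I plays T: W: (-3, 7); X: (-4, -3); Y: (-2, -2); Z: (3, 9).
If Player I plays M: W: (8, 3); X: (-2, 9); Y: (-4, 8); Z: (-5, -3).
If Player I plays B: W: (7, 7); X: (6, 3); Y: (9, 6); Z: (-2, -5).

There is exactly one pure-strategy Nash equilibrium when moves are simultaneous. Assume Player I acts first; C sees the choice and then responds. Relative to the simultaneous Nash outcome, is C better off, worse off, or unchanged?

worse off

Solve by backward induction (Player I leads).
- T: BR = Z, leader payoff 3.
- M: BR = X, leader payoff -2.
- B: BR = W, leader payoff 7.
Player I's induced payoffs are 3, -2, 7, so Player I commits to B. Subgame-perfect outcome: (B, W) with payoffs (7, 7).
Under simultaneous play:
Player I's best replies: W→M; X→B; Y→B; Z→T.
C's best replies: T→Z; M→X; B→W.
Only (T, Z) has each player best-responding; Nash payoffs (3, 9).
C earns 7 sequentially versus 9 at the Nash outcome: worse off.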